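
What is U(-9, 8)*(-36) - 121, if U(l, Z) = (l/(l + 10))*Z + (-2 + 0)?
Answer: 2543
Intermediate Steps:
U(l, Z) = -2 + Z*l/(10 + l) (U(l, Z) = (l/(10 + l))*Z - 2 = Z*l/(10 + l) - 2 = -2 + Z*l/(10 + l))
U(-9, 8)*(-36) - 121 = ((-20 - 2*(-9) + 8*(-9))/(10 - 9))*(-36) - 121 = ((-20 + 18 - 72)/1)*(-36) - 121 = (1*(-74))*(-36) - 121 = -74*(-36) - 121 = 2664 - 121 = 2543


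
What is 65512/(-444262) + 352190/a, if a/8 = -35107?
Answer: -43716018013/31193412068 ≈ -1.4015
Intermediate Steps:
a = -280856 (a = 8*(-35107) = -280856)
65512/(-444262) + 352190/a = 65512/(-444262) + 352190/(-280856) = 65512*(-1/444262) + 352190*(-1/280856) = -32756/222131 - 176095/140428 = -43716018013/31193412068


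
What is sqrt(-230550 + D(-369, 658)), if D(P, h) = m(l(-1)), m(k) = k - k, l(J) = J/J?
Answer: 5*I*sqrt(9222) ≈ 480.16*I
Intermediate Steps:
l(J) = 1
m(k) = 0
D(P, h) = 0
sqrt(-230550 + D(-369, 658)) = sqrt(-230550 + 0) = sqrt(-230550) = 5*I*sqrt(9222)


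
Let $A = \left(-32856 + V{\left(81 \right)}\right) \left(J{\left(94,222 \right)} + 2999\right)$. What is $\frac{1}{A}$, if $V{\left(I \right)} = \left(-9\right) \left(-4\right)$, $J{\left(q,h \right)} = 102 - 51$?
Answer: $- \frac{1}{100101000} \approx -9.9899 \cdot 10^{-9}$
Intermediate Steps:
$J{\left(q,h \right)} = 51$ ($J{\left(q,h \right)} = 102 - 51 = 51$)
$V{\left(I \right)} = 36$
$A = -100101000$ ($A = \left(-32856 + 36\right) \left(51 + 2999\right) = \left(-32820\right) 3050 = -100101000$)
$\frac{1}{A} = \frac{1}{-100101000} = - \frac{1}{100101000}$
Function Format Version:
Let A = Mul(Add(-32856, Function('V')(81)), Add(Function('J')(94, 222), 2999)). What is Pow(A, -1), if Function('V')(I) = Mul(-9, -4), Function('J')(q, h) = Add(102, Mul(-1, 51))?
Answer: Rational(-1, 100101000) ≈ -9.9899e-9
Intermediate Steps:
Function('J')(q, h) = 51 (Function('J')(q, h) = Add(102, -51) = 51)
Function('V')(I) = 36
A = -100101000 (A = Mul(Add(-32856, 36), Add(51, 2999)) = Mul(-32820, 3050) = -100101000)
Pow(A, -1) = Pow(-100101000, -1) = Rational(-1, 100101000)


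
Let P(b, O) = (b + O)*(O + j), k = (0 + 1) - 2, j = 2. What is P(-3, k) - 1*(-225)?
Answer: 221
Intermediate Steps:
k = -1 (k = 1 - 2 = -1)
P(b, O) = (2 + O)*(O + b) (P(b, O) = (b + O)*(O + 2) = (O + b)*(2 + O) = (2 + O)*(O + b))
P(-3, k) - 1*(-225) = ((-1)**2 + 2*(-1) + 2*(-3) - 1*(-3)) - 1*(-225) = (1 - 2 - 6 + 3) + 225 = -4 + 225 = 221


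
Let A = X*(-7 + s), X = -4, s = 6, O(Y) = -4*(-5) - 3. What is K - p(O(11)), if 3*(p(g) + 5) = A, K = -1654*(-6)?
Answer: 29783/3 ≈ 9927.7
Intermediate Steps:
O(Y) = 17 (O(Y) = 20 - 3 = 17)
K = 9924
A = 4 (A = -4*(-7 + 6) = -4*(-1) = 4)
p(g) = -11/3 (p(g) = -5 + (1/3)*4 = -5 + 4/3 = -11/3)
K - p(O(11)) = 9924 - 1*(-11/3) = 9924 + 11/3 = 29783/3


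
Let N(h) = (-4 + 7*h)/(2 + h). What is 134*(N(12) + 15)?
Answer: 19430/7 ≈ 2775.7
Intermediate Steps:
N(h) = (-4 + 7*h)/(2 + h)
134*(N(12) + 15) = 134*((-4 + 7*12)/(2 + 12) + 15) = 134*((-4 + 84)/14 + 15) = 134*((1/14)*80 + 15) = 134*(40/7 + 15) = 134*(145/7) = 19430/7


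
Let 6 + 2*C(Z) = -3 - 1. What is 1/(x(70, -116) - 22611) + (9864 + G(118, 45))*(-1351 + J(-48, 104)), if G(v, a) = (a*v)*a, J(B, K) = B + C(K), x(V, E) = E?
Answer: -7939333272313/22727 ≈ -3.4934e+8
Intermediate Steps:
C(Z) = -5 (C(Z) = -3 + (-3 - 1)/2 = -3 + (½)*(-4) = -3 - 2 = -5)
J(B, K) = -5 + B (J(B, K) = B - 5 = -5 + B)
G(v, a) = v*a²
1/(x(70, -116) - 22611) + (9864 + G(118, 45))*(-1351 + J(-48, 104)) = 1/(-116 - 22611) + (9864 + 118*45²)*(-1351 + (-5 - 48)) = 1/(-22727) + (9864 + 118*2025)*(-1351 - 53) = -1/22727 + (9864 + 238950)*(-1404) = -1/22727 + 248814*(-1404) = -1/22727 - 349334856 = -7939333272313/22727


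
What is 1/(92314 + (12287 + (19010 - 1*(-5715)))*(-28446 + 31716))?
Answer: 1/121121554 ≈ 8.2562e-9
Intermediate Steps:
1/(92314 + (12287 + (19010 - 1*(-5715)))*(-28446 + 31716)) = 1/(92314 + (12287 + (19010 + 5715))*3270) = 1/(92314 + (12287 + 24725)*3270) = 1/(92314 + 37012*3270) = 1/(92314 + 121029240) = 1/121121554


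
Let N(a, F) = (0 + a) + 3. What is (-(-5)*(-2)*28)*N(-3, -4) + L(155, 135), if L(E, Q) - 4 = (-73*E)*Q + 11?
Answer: -1527510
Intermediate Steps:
N(a, F) = 3 + a (N(a, F) = a + 3 = 3 + a)
L(E, Q) = 15 - 73*E*Q (L(E, Q) = 4 + ((-73*E)*Q + 11) = 4 + (-73*E*Q + 11) = 4 + (11 - 73*E*Q) = 15 - 73*E*Q)
(-(-5)*(-2)*28)*N(-3, -4) + L(155, 135) = (-(-5)*(-2)*28)*(3 - 3) + (15 - 73*155*135) = (-1*10*28)*0 + (15 - 1527525) = -10*28*0 - 1527510 = -280*0 - 1527510 = 0 - 1527510 = -1527510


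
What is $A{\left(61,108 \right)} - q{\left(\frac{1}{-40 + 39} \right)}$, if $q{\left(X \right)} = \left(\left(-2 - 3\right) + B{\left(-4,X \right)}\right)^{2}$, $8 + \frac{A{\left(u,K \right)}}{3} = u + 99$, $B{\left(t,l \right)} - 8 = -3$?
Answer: $456$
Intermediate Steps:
$B{\left(t,l \right)} = 5$ ($B{\left(t,l \right)} = 8 - 3 = 5$)
$A{\left(u,K \right)} = 273 + 3 u$ ($A{\left(u,K \right)} = -24 + 3 \left(u + 99\right) = -24 + 3 \left(99 + u\right) = -24 + \left(297 + 3 u\right) = 273 + 3 u$)
$q{\left(X \right)} = 0$ ($q{\left(X \right)} = \left(\left(-2 - 3\right) + 5\right)^{2} = \left(-5 + 5\right)^{2} = 0^{2} = 0$)
$A{\left(61,108 \right)} - q{\left(\frac{1}{-40 + 39} \right)} = \left(273 + 3 \cdot 61\right) - 0 = \left(273 + 183\right) + 0 = 456 + 0 = 456$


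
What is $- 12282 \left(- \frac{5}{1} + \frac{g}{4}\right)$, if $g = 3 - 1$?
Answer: $55269$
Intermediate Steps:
$g = 2$
$- 12282 \left(- \frac{5}{1} + \frac{g}{4}\right) = - 12282 \left(- \frac{5}{1} + \frac{2}{4}\right) = - 12282 \left(\left(-5\right) 1 + 2 \cdot \frac{1}{4}\right) = - 12282 \left(-5 + \frac{1}{2}\right) = \left(-12282\right) \left(- \frac{9}{2}\right) = 55269$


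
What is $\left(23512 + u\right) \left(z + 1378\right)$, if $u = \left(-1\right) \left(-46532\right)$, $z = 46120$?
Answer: $3326949912$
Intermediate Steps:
$u = 46532$
$\left(23512 + u\right) \left(z + 1378\right) = \left(23512 + 46532\right) \left(46120 + 1378\right) = 70044 \cdot 47498 = 3326949912$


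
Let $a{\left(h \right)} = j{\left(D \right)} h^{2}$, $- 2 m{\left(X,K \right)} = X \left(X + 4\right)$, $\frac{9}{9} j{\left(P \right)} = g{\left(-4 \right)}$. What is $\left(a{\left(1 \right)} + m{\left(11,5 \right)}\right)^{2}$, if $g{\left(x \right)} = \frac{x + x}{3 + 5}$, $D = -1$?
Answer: $\frac{27889}{4} \approx 6972.3$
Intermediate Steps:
$g{\left(x \right)} = \frac{x}{4}$ ($g{\left(x \right)} = \frac{2 x}{8} = 2 x \frac{1}{8} = \frac{x}{4}$)
$j{\left(P \right)} = -1$ ($j{\left(P \right)} = \frac{1}{4} \left(-4\right) = -1$)
$m{\left(X,K \right)} = - \frac{X \left(4 + X\right)}{2}$ ($m{\left(X,K \right)} = - \frac{X \left(X + 4\right)}{2} = - \frac{X \left(4 + X\right)}{2}$)
$a{\left(h \right)} = - h^{2}$
$\left(a{\left(1 \right)} + m{\left(11,5 \right)}\right)^{2} = \left(- 1^{2} - \frac{11 \left(4 + 11\right)}{2}\right)^{2} = \left(\left(-1\right) 1 - \frac{11}{2} \cdot 15\right)^{2} = \left(-1 - \frac{165}{2}\right)^{2} = \left(- \frac{167}{2}\right)^{2} = \frac{27889}{4}$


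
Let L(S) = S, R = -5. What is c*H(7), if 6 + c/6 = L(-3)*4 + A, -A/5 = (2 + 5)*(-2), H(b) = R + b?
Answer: 624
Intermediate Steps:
H(b) = -5 + b
A = 70 (A = -5*(2 + 5)*(-2) = -35*(-2) = -5*(-14) = 70)
c = 312 (c = -36 + 6*(-3*4 + 70) = -36 + 6*(-12 + 70) = -36 + 6*58 = -36 + 348 = 312)
c*H(7) = 312*(-5 + 7) = 312*2 = 624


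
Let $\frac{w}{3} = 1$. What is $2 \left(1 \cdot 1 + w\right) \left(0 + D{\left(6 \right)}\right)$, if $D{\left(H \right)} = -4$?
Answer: $-32$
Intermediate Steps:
$w = 3$ ($w = 3 \cdot 1 = 3$)
$2 \left(1 \cdot 1 + w\right) \left(0 + D{\left(6 \right)}\right) = 2 \left(1 \cdot 1 + 3\right) \left(0 - 4\right) = 2 \left(1 + 3\right) \left(-4\right) = 2 \cdot 4 \left(-4\right) = 2 \left(-16\right) = -32$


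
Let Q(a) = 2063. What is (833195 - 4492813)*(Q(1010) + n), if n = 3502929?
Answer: -12826931813056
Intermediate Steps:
(833195 - 4492813)*(Q(1010) + n) = (833195 - 4492813)*(2063 + 3502929) = -3659618*3504992 = -12826931813056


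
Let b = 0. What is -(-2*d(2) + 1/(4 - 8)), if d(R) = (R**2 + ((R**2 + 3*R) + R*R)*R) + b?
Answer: 257/4 ≈ 64.250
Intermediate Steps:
d(R) = R**2 + R*(2*R**2 + 3*R) (d(R) = (R**2 + ((R**2 + 3*R) + R*R)*R) + 0 = (R**2 + ((R**2 + 3*R) + R**2)*R) + 0 = (R**2 + (2*R**2 + 3*R)*R) + 0 = (R**2 + R*(2*R**2 + 3*R)) + 0 = R**2 + R*(2*R**2 + 3*R))
-(-2*d(2) + 1/(4 - 8)) = -(-4*2**2*(2 + 2) + 1/(4 - 8)) = -(-4*4*4 + 1/(-4)) = -(-2*32 - 1/4) = -(-64 - 1/4) = -1*(-257/4) = 257/4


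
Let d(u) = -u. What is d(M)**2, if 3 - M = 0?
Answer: 9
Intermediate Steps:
M = 3 (M = 3 - 1*0 = 3 + 0 = 3)
d(M)**2 = (-1*3)**2 = (-3)**2 = 9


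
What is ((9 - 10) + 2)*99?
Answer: 99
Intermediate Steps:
((9 - 10) + 2)*99 = (-1 + 2)*99 = 1*99 = 99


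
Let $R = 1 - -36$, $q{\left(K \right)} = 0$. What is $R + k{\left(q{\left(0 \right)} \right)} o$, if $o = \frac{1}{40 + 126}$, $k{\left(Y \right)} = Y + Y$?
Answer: $37$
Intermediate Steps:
$k{\left(Y \right)} = 2 Y$
$o = \frac{1}{166} \approx 0.0060241$
$R = 37$ ($R = 1 + 36 = 37$)
$R + k{\left(q{\left(0 \right)} \right)} o = 37 + 2 \cdot 0 \cdot \frac{1}{166} = 37 + 0 \cdot \frac{1}{166} = 37 + 0 = 37$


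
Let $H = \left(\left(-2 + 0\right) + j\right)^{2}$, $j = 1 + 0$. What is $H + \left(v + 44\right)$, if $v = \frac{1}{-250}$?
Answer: $\frac{11249}{250} \approx 44.996$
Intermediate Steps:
$j = 1$
$v = - \frac{1}{250} \approx -0.004$
$H = 1$ ($H = \left(\left(-2 + 0\right) + 1\right)^{2} = \left(-2 + 1\right)^{2} = \left(-1\right)^{2} = 1$)
$H + \left(v + 44\right) = 1 + \left(- \frac{1}{250} + 44\right) = 1 + \frac{10999}{250} = \frac{11249}{250}$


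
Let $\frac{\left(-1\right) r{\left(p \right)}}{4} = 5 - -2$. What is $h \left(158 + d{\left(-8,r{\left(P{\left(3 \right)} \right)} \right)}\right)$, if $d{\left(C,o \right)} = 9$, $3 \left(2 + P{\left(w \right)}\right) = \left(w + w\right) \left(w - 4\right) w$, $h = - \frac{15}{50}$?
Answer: $- \frac{501}{10} \approx -50.1$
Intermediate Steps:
$h = - \frac{3}{10}$ ($h = \left(-15\right) \frac{1}{50} = - \frac{3}{10} \approx -0.3$)
$P{\left(w \right)} = -2 + \frac{2 w^{2} \left(-4 + w\right)}{3}$ ($P{\left(w \right)} = -2 + \frac{\left(w + w\right) \left(w - 4\right) w}{3} = -2 + \frac{2 w \left(-4 + w\right) w}{3} = -2 + \frac{2 w^{2} \left(-4 + w\right)}{3}$)
$r{\left(p \right)} = -28$ ($r{\left(p \right)} = - 4 \left(5 - -2\right) = - 4 \left(5 + 2\right) = \left(-4\right) 7 = -28$)
$h \left(158 + d{\left(-8,r{\left(P{\left(3 \right)} \right)} \right)}\right) = - \frac{3 \left(158 + 9\right)}{10} = \left(- \frac{3}{10}\right) 167 = - \frac{501}{10}$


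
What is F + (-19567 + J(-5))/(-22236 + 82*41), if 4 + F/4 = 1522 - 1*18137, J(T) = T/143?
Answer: -89707364673/1349491 ≈ -66475.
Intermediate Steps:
J(T) = T/143 (J(T) = T*(1/143) = T/143)
F = -66476 (F = -16 + 4*(1522 - 1*18137) = -16 + 4*(1522 - 18137) = -16 + 4*(-16615) = -16 - 66460 = -66476)
F + (-19567 + J(-5))/(-22236 + 82*41) = -66476 + (-19567 + (1/143)*(-5))/(-22236 + 82*41) = -66476 + (-19567 - 5/143)/(-22236 + 3362) = -66476 - 2798086/143/(-18874) = -66476 - 2798086/143*(-1/18874) = -66476 + 1399043/1349491 = -89707364673/1349491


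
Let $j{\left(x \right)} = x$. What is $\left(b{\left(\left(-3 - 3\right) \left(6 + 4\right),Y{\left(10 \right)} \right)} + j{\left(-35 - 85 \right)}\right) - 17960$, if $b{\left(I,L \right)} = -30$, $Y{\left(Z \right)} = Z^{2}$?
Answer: $-18110$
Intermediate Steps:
$\left(b{\left(\left(-3 - 3\right) \left(6 + 4\right),Y{\left(10 \right)} \right)} + j{\left(-35 - 85 \right)}\right) - 17960 = \left(-30 - 120\right) - 17960 = -150 - 17960 = -18110$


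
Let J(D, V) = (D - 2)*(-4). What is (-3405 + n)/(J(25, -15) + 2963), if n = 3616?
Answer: 211/2871 ≈ 0.073494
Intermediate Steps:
J(D, V) = 8 - 4*D (J(D, V) = (-2 + D)*(-4) = 8 - 4*D)
(-3405 + n)/(J(25, -15) + 2963) = (-3405 + 3616)/((8 - 4*25) + 2963) = 211/((8 - 100) + 2963) = 211/(-92 + 2963) = 211/2871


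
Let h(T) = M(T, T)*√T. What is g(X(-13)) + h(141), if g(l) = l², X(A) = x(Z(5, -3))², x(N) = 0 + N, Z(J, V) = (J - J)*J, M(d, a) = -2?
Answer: -2*√141 ≈ -23.749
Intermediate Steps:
Z(J, V) = 0 (Z(J, V) = 0*J = 0)
x(N) = N
X(A) = 0 (X(A) = 0² = 0)
h(T) = -2*√T
g(X(-13)) + h(141) = 0² - 2*√141 = 0 - 2*√141 = -2*√141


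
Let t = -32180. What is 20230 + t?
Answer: -11950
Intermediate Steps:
20230 + t = 20230 - 32180 = -11950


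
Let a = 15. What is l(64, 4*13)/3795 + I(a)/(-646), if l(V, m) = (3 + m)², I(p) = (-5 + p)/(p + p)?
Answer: 35507/44574 ≈ 0.79659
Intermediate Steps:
I(p) = (-5 + p)/(2*p) (I(p) = (-5 + p)/((2*p)) = (-5 + p)*(1/(2*p)) = (-5 + p)/(2*p))
l(64, 4*13)/3795 + I(a)/(-646) = (3 + 4*13)²/3795 + ((½)*(-5 + 15)/15)/(-646) = (3 + 52)²*(1/3795) + ((½)*(1/15)*10)*(-1/646) = 55²*(1/3795) + (⅓)*(-1/646) = 3025*(1/3795) - 1/1938 = 55/69 - 1/1938 = 35507/44574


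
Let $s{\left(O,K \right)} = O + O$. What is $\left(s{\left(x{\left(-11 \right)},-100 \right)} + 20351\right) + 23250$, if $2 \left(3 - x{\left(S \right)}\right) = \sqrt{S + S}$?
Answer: $43607 - i \sqrt{22} \approx 43607.0 - 4.6904 i$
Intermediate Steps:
$x{\left(S \right)} = 3 - \frac{\sqrt{2} \sqrt{S}}{2}$ ($x{\left(S \right)} = 3 - \frac{\sqrt{S + S}}{2} = 3 - \frac{\sqrt{2 S}}{2} = 3 - \frac{\sqrt{2} \sqrt{S}}{2}$)
$s{\left(O,K \right)} = 2 O$
$\left(s{\left(x{\left(-11 \right)},-100 \right)} + 20351\right) + 23250 = \left(2 \left(3 - \frac{\sqrt{2} \sqrt{-11}}{2}\right) + 20351\right) + 23250 = \left(2 \left(3 - \frac{\sqrt{2} i \sqrt{11}}{2}\right) + 20351\right) + 23250 = \left(2 \left(3 - \frac{i \sqrt{22}}{2}\right) + 20351\right) + 23250 = \left(\left(6 - i \sqrt{22}\right) + 20351\right) + 23250 = \left(20357 - i \sqrt{22}\right) + 23250 = 43607 - i \sqrt{22}$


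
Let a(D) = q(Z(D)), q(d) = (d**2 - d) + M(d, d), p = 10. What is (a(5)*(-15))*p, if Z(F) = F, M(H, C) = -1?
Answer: -2850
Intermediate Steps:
q(d) = -1 + d**2 - d (q(d) = (d**2 - d) - 1 = -1 + d**2 - d)
a(D) = -1 + D**2 - D
(a(5)*(-15))*p = ((-1 + 5**2 - 1*5)*(-15))*10 = ((-1 + 25 - 5)*(-15))*10 = (19*(-15))*10 = -285*10 = -2850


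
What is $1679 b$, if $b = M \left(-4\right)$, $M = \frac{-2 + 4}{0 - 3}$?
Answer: $\frac{13432}{3} \approx 4477.3$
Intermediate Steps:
$M = - \frac{2}{3}$ ($M = \frac{2}{-3} = 2 \left(- \frac{1}{3}\right) = - \frac{2}{3} \approx -0.66667$)
$b = \frac{8}{3}$ ($b = \left(- \frac{2}{3}\right) \left(-4\right) = \frac{8}{3} \approx 2.6667$)
$1679 b = 1679 \cdot \frac{8}{3} = \frac{13432}{3}$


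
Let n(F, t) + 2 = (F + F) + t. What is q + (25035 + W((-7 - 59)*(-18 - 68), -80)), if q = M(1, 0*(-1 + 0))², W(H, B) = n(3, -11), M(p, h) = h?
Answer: 25028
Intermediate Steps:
n(F, t) = -2 + t + 2*F (n(F, t) = -2 + ((F + F) + t) = -2 + (2*F + t) = -2 + (t + 2*F) = -2 + t + 2*F)
W(H, B) = -7 (W(H, B) = -2 - 11 + 2*3 = -2 - 11 + 6 = -7)
q = 0 (q = (0*(-1 + 0))² = (0*(-1))² = 0² = 0)
q + (25035 + W((-7 - 59)*(-18 - 68), -80)) = 0 + (25035 - 7) = 0 + 25028 = 25028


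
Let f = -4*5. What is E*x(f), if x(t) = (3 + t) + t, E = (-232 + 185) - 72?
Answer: 4403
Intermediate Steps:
f = -20
E = -119 (E = -47 - 72 = -119)
x(t) = 3 + 2*t
E*x(f) = -119*(3 + 2*(-20)) = -119*(3 - 40) = -119*(-37) = 4403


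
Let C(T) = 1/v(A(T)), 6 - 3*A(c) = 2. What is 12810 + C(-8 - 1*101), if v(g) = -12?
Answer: 153719/12 ≈ 12810.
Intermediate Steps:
A(c) = 4/3 (A(c) = 2 - ⅓*2 = 2 - ⅔ = 4/3)
C(T) = -1/12 (C(T) = 1/(-12) = -1/12)
12810 + C(-8 - 1*101) = 12810 - 1/12 = 153719/12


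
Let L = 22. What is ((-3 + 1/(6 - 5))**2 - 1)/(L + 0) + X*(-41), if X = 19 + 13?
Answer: -28861/22 ≈ -1311.9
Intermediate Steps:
X = 32
((-3 + 1/(6 - 5))**2 - 1)/(L + 0) + X*(-41) = ((-3 + 1/(6 - 5))**2 - 1)/(22 + 0) + 32*(-41) = ((-3 + 1/1)**2 - 1)/22 - 1312 = ((-3 + 1)**2 - 1)*(1/22) - 1312 = ((-2)**2 - 1)*(1/22) - 1312 = (4 - 1)*(1/22) - 1312 = 3*(1/22) - 1312 = 3/22 - 1312 = -28861/22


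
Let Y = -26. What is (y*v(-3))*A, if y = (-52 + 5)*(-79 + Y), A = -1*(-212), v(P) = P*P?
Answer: 9415980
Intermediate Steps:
v(P) = P²
A = 212
y = 4935 (y = (-52 + 5)*(-79 - 26) = -47*(-105) = 4935)
(y*v(-3))*A = (4935*(-3)²)*212 = (4935*9)*212 = 44415*212 = 9415980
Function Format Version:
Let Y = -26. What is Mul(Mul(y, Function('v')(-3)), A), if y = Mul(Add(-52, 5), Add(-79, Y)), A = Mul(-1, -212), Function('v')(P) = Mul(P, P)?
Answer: 9415980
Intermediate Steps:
Function('v')(P) = Pow(P, 2)
A = 212
y = 4935 (y = Mul(Add(-52, 5), Add(-79, -26)) = Mul(-47, -105) = 4935)
Mul(Mul(y, Function('v')(-3)), A) = Mul(Mul(4935, Pow(-3, 2)), 212) = Mul(Mul(4935, 9), 212) = Mul(44415, 212) = 9415980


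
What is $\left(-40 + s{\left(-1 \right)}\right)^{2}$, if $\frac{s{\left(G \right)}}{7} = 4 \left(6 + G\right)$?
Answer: $10000$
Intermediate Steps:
$s{\left(G \right)} = 168 + 28 G$ ($s{\left(G \right)} = 7 \cdot 4 \left(6 + G\right) = 7 \left(24 + 4 G\right) = 168 + 28 G$)
$\left(-40 + s{\left(-1 \right)}\right)^{2} = \left(-40 + \left(168 + 28 \left(-1\right)\right)\right)^{2} = \left(-40 + \left(168 - 28\right)\right)^{2} = \left(-40 + 140\right)^{2} = 100^{2} = 10000$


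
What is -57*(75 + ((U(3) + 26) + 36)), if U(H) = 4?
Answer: -8037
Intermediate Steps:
-57*(75 + ((U(3) + 26) + 36)) = -57*(75 + ((4 + 26) + 36)) = -57*(75 + (30 + 36)) = -57*(75 + 66) = -57*141 = -8037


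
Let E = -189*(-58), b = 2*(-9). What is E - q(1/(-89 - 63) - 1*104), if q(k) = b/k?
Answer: 173295522/15809 ≈ 10962.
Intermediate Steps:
b = -18
E = 10962
q(k) = -18/k
E - q(1/(-89 - 63) - 1*104) = 10962 - (-18)/(1/(-89 - 63) - 1*104) = 10962 - (-18)/(1/(-152) - 104) = 10962 - (-18)/(-1/152 - 104) = 10962 - (-18)/(-15809/152) = 10962 - (-18)*(-152)/15809 = 10962 - 1*2736/15809 = 10962 - 2736/15809 = 173295522/15809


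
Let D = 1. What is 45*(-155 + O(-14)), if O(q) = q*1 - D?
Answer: -7650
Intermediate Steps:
O(q) = -1 + q (O(q) = q*1 - 1*1 = q - 1 = -1 + q)
45*(-155 + O(-14)) = 45*(-155 + (-1 - 14)) = 45*(-155 - 15) = 45*(-170) = -7650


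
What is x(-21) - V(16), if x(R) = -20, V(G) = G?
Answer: -36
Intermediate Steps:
x(-21) - V(16) = -20 - 1*16 = -20 - 16 = -36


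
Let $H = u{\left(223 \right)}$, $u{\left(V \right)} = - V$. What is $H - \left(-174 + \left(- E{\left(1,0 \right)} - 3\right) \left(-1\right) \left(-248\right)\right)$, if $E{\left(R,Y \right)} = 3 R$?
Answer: $1439$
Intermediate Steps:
$H = -223$ ($H = \left(-1\right) 223 = -223$)
$H - \left(-174 + \left(- E{\left(1,0 \right)} - 3\right) \left(-1\right) \left(-248\right)\right) = -223 - \left(-174 + \left(- 3 \cdot 1 - 3\right) \left(-1\right) \left(-248\right)\right) = -223 - \left(-174 + \left(\left(-1\right) 3 - 3\right) \left(-1\right) \left(-248\right)\right) = -223 - \left(-174 + \left(-3 - 3\right) \left(-1\right) \left(-248\right)\right) = -223 - \left(-174 + \left(-6\right) \left(-1\right) \left(-248\right)\right) = -223 - \left(-174 + 6 \left(-248\right)\right) = -223 - \left(-174 - 1488\right) = -223 - -1662 = -223 + 1662 = 1439$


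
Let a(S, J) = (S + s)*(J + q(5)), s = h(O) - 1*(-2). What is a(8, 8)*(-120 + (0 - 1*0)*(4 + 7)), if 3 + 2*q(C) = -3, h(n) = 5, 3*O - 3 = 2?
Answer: -9000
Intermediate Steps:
O = 5/3 (O = 1 + (⅓)*2 = 1 + ⅔ = 5/3 ≈ 1.6667)
q(C) = -3 (q(C) = -3/2 + (½)*(-3) = -3/2 - 3/2 = -3)
s = 7 (s = 5 - 1*(-2) = 5 + 2 = 7)
a(S, J) = (-3 + J)*(7 + S) (a(S, J) = (S + 7)*(J - 3) = (7 + S)*(-3 + J) = (-3 + J)*(7 + S))
a(8, 8)*(-120 + (0 - 1*0)*(4 + 7)) = (-21 - 3*8 + 7*8 + 8*8)*(-120 + (0 - 1*0)*(4 + 7)) = (-21 - 24 + 56 + 64)*(-120 + (0 + 0)*11) = 75*(-120 + 0*11) = 75*(-120 + 0) = 75*(-120) = -9000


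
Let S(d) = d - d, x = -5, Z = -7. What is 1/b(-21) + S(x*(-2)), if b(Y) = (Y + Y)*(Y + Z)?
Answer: 1/1176 ≈ 0.00085034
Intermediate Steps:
b(Y) = 2*Y*(-7 + Y) (b(Y) = (Y + Y)*(Y - 7) = (2*Y)*(-7 + Y) = 2*Y*(-7 + Y))
S(d) = 0
1/b(-21) + S(x*(-2)) = 1/(2*(-21)*(-7 - 21)) + 0 = 1/(2*(-21)*(-28)) + 0 = 1/1176 + 0 = 1/1176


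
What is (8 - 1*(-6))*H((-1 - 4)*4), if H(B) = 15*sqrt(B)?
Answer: 420*I*sqrt(5) ≈ 939.15*I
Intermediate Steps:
(8 - 1*(-6))*H((-1 - 4)*4) = (8 - 1*(-6))*(15*sqrt((-1 - 4)*4)) = (8 + 6)*(15*sqrt(-5*4)) = 14*(15*sqrt(-20)) = 14*(15*(2*I*sqrt(5))) = 14*(30*I*sqrt(5)) = 420*I*sqrt(5)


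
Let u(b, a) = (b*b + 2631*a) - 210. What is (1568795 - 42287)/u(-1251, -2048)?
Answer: -169612/424833 ≈ -0.39924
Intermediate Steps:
u(b, a) = -210 + b**2 + 2631*a (u(b, a) = (b**2 + 2631*a) - 210 = -210 + b**2 + 2631*a)
(1568795 - 42287)/u(-1251, -2048) = (1568795 - 42287)/(-210 + (-1251)**2 + 2631*(-2048)) = 1526508/(-210 + 1565001 - 5388288) = 1526508/(-3823497) = 1526508*(-1/3823497) = -169612/424833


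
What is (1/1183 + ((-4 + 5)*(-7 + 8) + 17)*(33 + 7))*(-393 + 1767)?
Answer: 1170319614/1183 ≈ 9.8928e+5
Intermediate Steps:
(1/1183 + ((-4 + 5)*(-7 + 8) + 17)*(33 + 7))*(-393 + 1767) = (1/1183 + (1*1 + 17)*40)*1374 = (1/1183 + (1 + 17)*40)*1374 = (1/1183 + 18*40)*1374 = (1/1183 + 720)*1374 = (851761/1183)*1374 = 1170319614/1183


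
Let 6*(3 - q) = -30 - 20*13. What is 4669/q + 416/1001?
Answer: 14071/154 ≈ 91.370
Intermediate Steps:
q = 154/3 (q = 3 - (-30 - 20*13)/6 = 3 - (-30 - 260)/6 = 3 - 1/6*(-290) = 3 + 145/3 = 154/3 ≈ 51.333)
4669/q + 416/1001 = 4669/(154/3) + 416/1001 = 4669*(3/154) + 416*(1/1001) = 2001/22 + 32/77 = 14071/154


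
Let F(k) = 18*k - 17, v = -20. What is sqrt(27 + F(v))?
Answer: 5*I*sqrt(14) ≈ 18.708*I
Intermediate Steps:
F(k) = -17 + 18*k
sqrt(27 + F(v)) = sqrt(27 + (-17 + 18*(-20))) = sqrt(27 + (-17 - 360)) = sqrt(27 - 377) = sqrt(-350) = 5*I*sqrt(14)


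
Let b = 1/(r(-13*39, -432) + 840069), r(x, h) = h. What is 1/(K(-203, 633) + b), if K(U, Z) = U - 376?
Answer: -839637/486149822 ≈ -0.0017271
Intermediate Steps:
K(U, Z) = -376 + U
b = 1/839637 (b = 1/(-432 + 840069) = 1/839637 ≈ 1.1910e-6)
1/(K(-203, 633) + b) = 1/((-376 - 203) + 1/839637) = 1/(-579 + 1/839637) = 1/(-486149822/839637) = -839637/486149822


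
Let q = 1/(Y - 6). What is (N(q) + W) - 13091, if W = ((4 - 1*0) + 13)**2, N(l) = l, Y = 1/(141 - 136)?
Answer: -371263/29 ≈ -12802.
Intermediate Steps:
Y = 1/5 ≈ 0.20000
q = -5/29 (q = 1/(1/5 - 6) = 1/(-29/5) = -5/29 ≈ -0.17241)
W = 289 (W = ((4 + 0) + 13)**2 = (4 + 13)**2 = 17**2 = 289)
(N(q) + W) - 13091 = (-5/29 + 289) - 13091 = 8376/29 - 13091 = -371263/29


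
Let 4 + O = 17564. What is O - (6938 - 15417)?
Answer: 26039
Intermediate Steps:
O = 17560 (O = -4 + 17564 = 17560)
O - (6938 - 15417) = 17560 - (6938 - 15417) = 17560 - 1*(-8479) = 17560 + 8479 = 26039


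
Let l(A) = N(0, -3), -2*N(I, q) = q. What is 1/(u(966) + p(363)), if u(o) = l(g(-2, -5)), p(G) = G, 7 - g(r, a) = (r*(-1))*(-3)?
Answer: 2/729 ≈ 0.0027435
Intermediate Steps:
g(r, a) = 7 - 3*r (g(r, a) = 7 - r*(-1)*(-3) = 7 - (-r)*(-3) = 7 - 3*r)
N(I, q) = -q/2
l(A) = 3/2 (l(A) = -1/2*(-3) = 3/2)
u(o) = 3/2
1/(u(966) + p(363)) = 1/(3/2 + 363) = 1/(729/2) = 2/729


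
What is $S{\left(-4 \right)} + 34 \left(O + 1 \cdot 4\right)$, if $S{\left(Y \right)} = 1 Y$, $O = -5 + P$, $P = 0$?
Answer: $-38$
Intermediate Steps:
$O = -5$ ($O = -5 + 0 = -5$)
$S{\left(Y \right)} = Y$
$S{\left(-4 \right)} + 34 \left(O + 1 \cdot 4\right) = -4 + 34 \left(-5 + 1 \cdot 4\right) = -4 + 34 \left(-5 + 4\right) = -4 + 34 \left(-1\right) = -4 - 34 = -38$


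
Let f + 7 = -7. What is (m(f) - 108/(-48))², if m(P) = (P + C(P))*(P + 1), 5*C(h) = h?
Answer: 19474569/400 ≈ 48686.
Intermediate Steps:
f = -14 (f = -7 - 7 = -14)
C(h) = h/5
m(P) = 6*P*(1 + P)/5 (m(P) = (P + P/5)*(P + 1) = (6*P/5)*(1 + P) = 6*P*(1 + P)/5)
(m(f) - 108/(-48))² = ((6/5)*(-14)*(1 - 14) - 108/(-48))² = ((6/5)*(-14)*(-13) - 108*(-1/48))² = (1092/5 + 9/4)² = (4413/20)² = 19474569/400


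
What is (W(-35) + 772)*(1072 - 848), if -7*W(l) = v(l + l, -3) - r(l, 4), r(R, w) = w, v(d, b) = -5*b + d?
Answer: 174816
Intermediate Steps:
v(d, b) = d - 5*b
W(l) = -11/7 - 2*l/7 (W(l) = -(((l + l) - 5*(-3)) - 1*4)/7 = -((2*l + 15) - 4)/7 = -((15 + 2*l) - 4)/7 = -(11 + 2*l)/7 = -11/7 - 2*l/7)
(W(-35) + 772)*(1072 - 848) = ((-11/7 - 2/7*(-35)) + 772)*(1072 - 848) = ((-11/7 + 10) + 772)*224 = (59/7 + 772)*224 = (5463/7)*224 = 174816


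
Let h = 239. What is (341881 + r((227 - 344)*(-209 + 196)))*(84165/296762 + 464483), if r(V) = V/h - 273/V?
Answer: 439262073976561760317/2766118602 ≈ 1.5880e+11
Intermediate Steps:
r(V) = -273/V + V/239 (r(V) = V/239 - 273/V = -273/V + V/239)
(341881 + r((227 - 344)*(-209 + 196)))*(84165/296762 + 464483) = (341881 + (-273*1/((-209 + 196)*(227 - 344)) + ((227 - 344)*(-209 + 196))/239))*(84165/296762 + 464483) = (341881 + (-273/((-117*(-13))) + (-117*(-13))/239))*(84165*(1/296762) + 464483) = (341881 + (-273/1521 + (1/239)*1521))*(84165/296762 + 464483) = (341881 + (-273*1/1521 + 1521/239))*(137840988211/296762) = (341881 + (-7/39 + 1521/239))*(137840988211/296762) = (341881 + 57646/9321)*(137840988211/296762) = (3186730447/9321)*(137840988211/296762) = 439262073976561760317/2766118602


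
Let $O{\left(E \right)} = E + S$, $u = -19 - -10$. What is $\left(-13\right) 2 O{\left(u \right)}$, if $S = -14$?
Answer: $598$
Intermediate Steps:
$u = -9$ ($u = -19 + 10 = -9$)
$O{\left(E \right)} = -14 + E$ ($O{\left(E \right)} = E - 14 = -14 + E$)
$\left(-13\right) 2 O{\left(u \right)} = \left(-13\right) 2 \left(-14 - 9\right) = \left(-26\right) \left(-23\right) = 598$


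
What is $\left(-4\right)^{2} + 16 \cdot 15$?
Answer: $256$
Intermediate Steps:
$\left(-4\right)^{2} + 16 \cdot 15 = 16 + 240 = 256$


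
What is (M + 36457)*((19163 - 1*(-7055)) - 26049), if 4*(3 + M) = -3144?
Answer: 6027892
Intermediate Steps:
M = -789 (M = -3 + (¼)*(-3144) = -3 - 786 = -789)
(M + 36457)*((19163 - 1*(-7055)) - 26049) = (-789 + 36457)*((19163 - 1*(-7055)) - 26049) = 35668*((19163 + 7055) - 26049) = 35668*(26218 - 26049) = 35668*169 = 6027892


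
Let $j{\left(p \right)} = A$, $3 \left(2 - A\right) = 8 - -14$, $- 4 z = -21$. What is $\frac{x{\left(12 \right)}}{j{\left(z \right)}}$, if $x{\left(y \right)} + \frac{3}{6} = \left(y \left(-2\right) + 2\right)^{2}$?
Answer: $- \frac{2901}{32} \approx -90.656$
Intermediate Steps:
$z = \frac{21}{4}$ ($z = \left(- \frac{1}{4}\right) \left(-21\right) = \frac{21}{4} \approx 5.25$)
$x{\left(y \right)} = - \frac{1}{2} + \left(2 - 2 y\right)^{2}$ ($x{\left(y \right)} = - \frac{1}{2} + \left(y \left(-2\right) + 2\right)^{2} = - \frac{1}{2} + \left(- 2 y + 2\right)^{2} = - \frac{1}{2} + \left(2 - 2 y\right)^{2}$)
$A = - \frac{16}{3}$ ($A = 2 - \frac{8 - -14}{3} = 2 - \frac{8 + 14}{3} = 2 - \frac{22}{3} = - \frac{16}{3} \approx -5.3333$)
$j{\left(p \right)} = - \frac{16}{3}$
$\frac{x{\left(12 \right)}}{j{\left(z \right)}} = \frac{- \frac{1}{2} + 4 \left(-1 + 12\right)^{2}}{- \frac{16}{3}} = \left(- \frac{1}{2} + 4 \cdot 11^{2}\right) \left(- \frac{3}{16}\right) = \left(- \frac{1}{2} + 4 \cdot 121\right) \left(- \frac{3}{16}\right) = \left(- \frac{1}{2} + 484\right) \left(- \frac{3}{16}\right) = \frac{967}{2} \left(- \frac{3}{16}\right) = - \frac{2901}{32}$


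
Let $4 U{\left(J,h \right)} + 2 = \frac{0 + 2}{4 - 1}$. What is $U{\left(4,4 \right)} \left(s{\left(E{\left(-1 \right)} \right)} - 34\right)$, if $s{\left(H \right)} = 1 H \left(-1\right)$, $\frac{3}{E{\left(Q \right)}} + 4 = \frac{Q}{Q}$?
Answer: $11$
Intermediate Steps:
$U{\left(J,h \right)} = - \frac{1}{3}$ ($U{\left(J,h \right)} = - \frac{1}{2} + \frac{\left(0 + 2\right) \frac{1}{4 - 1}}{4} = - \frac{1}{2} + \frac{2 \cdot \frac{1}{3}}{4} = - \frac{1}{2} + \frac{1}{4} \cdot \frac{2}{3} = - \frac{1}{2} + \frac{1}{6} = - \frac{1}{3}$)
$E{\left(Q \right)} = -1$ ($E{\left(Q \right)} = \frac{3}{-4 + \frac{Q}{Q}} = \frac{3}{-4 + 1} = \frac{3}{-3} = 3 \left(- \frac{1}{3}\right) = -1$)
$s{\left(H \right)} = - H$ ($s{\left(H \right)} = H \left(-1\right) = - H$)
$U{\left(4,4 \right)} \left(s{\left(E{\left(-1 \right)} \right)} - 34\right) = - \frac{\left(-1\right) \left(-1\right) - 34}{3} = - \frac{1 - 34}{3} = \left(- \frac{1}{3}\right) \left(-33\right) = 11$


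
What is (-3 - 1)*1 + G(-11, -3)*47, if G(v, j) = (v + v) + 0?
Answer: -1038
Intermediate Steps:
G(v, j) = 2*v (G(v, j) = 2*v + 0 = 2*v)
(-3 - 1)*1 + G(-11, -3)*47 = (-3 - 1)*1 + (2*(-11))*47 = -4*1 - 22*47 = -4 - 1034 = -1038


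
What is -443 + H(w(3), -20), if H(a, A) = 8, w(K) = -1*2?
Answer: -435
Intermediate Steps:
w(K) = -2
-443 + H(w(3), -20) = -443 + 8 = -435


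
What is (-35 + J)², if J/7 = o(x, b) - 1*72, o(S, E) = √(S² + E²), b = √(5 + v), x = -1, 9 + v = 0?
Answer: 290374 - 7546*I*√3 ≈ 2.9037e+5 - 13070.0*I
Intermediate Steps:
v = -9 (v = -9 + 0 = -9)
b = 2*I (b = √(5 - 9) = √(-4) = 2*I ≈ 2.0*I)
o(S, E) = √(E² + S²)
J = -504 + 7*I*√3 (J = 7*(√((2*I)² + (-1)²) - 1*72) = 7*(√(-4 + 1) - 72) = 7*(√(-3) - 72) = 7*(I*√3 - 72) = 7*(-72 + I*√3) = -504 + 7*I*√3 ≈ -504.0 + 12.124*I)
(-35 + J)² = (-35 + (-504 + 7*I*√3))² = (-539 + 7*I*√3)²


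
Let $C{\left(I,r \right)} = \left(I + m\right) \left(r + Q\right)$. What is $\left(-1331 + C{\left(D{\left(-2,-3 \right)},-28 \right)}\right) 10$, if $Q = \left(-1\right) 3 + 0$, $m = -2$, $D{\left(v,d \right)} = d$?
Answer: $-11760$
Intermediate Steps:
$Q = -3$ ($Q = -3 + 0 = -3$)
$C{\left(I,r \right)} = \left(-3 + r\right) \left(-2 + I\right)$ ($C{\left(I,r \right)} = \left(I - 2\right) \left(r - 3\right) = \left(-2 + I\right) \left(-3 + r\right) = \left(-3 + r\right) \left(-2 + I\right)$)
$\left(-1331 + C{\left(D{\left(-2,-3 \right)},-28 \right)}\right) 10 = \left(-1331 - -155\right) 10 = \left(-1331 + \left(6 + 9 + 56 + 84\right)\right) 10 = \left(-1331 + 155\right) 10 = \left(-1176\right) 10 = -11760$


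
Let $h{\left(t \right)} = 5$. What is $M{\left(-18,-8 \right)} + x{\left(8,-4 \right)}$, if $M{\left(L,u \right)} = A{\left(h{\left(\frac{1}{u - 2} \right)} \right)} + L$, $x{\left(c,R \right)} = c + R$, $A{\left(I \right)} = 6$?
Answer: $-8$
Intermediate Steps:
$x{\left(c,R \right)} = R + c$
$M{\left(L,u \right)} = 6 + L$
$M{\left(-18,-8 \right)} + x{\left(8,-4 \right)} = \left(6 - 18\right) + \left(-4 + 8\right) = -12 + 4 = -8$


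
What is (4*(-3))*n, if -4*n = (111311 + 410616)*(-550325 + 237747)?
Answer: -489428693418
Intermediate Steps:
n = 81571448903/2 (n = -(111311 + 410616)*(-550325 + 237747)/4 = -521927*(-312578)/4 = -¼*(-163142897806) = 81571448903/2 ≈ 4.0786e+10)
(4*(-3))*n = (4*(-3))*(81571448903/2) = -12*81571448903/2 = -489428693418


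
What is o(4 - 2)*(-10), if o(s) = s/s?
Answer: -10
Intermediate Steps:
o(s) = 1
o(4 - 2)*(-10) = 1*(-10) = -10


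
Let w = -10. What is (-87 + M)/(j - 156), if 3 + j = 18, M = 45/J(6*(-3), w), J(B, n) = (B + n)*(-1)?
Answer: 797/1316 ≈ 0.60562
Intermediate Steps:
J(B, n) = -B - n
M = 45/28 (M = 45/(-6*(-3) - 1*(-10)) = 45/(-1*(-18) + 10) = 45/(18 + 10) = 45/28 ≈ 1.6071)
j = 15 (j = -3 + 18 = 15)
(-87 + M)/(j - 156) = (-87 + 45/28)/(15 - 156) = -2391/28/(-141) = -1/141*(-2391/28) = 797/1316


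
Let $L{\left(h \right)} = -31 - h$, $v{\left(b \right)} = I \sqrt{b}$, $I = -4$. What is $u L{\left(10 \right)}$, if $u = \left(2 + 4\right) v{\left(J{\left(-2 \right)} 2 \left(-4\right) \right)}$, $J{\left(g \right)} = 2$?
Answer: $3936 i \approx 3936.0 i$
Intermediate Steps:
$v{\left(b \right)} = - 4 \sqrt{b}$
$u = - 96 i$ ($u = \left(2 + 4\right) \left(- 4 \sqrt{2 \cdot 2 \left(-4\right)}\right) = 6 \left(- 4 \sqrt{4 \left(-4\right)}\right) = 6 \left(- 4 \sqrt{-16}\right) = 6 \left(- 4 \cdot 4 i\right) = 6 \left(- 16 i\right) = - 96 i \approx - 96.0 i$)
$u L{\left(10 \right)} = - 96 i \left(-31 - 10\right) = - 96 i \left(-41\right) = 3936 i$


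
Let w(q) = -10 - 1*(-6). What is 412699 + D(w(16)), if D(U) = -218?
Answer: 412481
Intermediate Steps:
w(q) = -4 (w(q) = -10 + 6 = -4)
412699 + D(w(16)) = 412699 - 218 = 412481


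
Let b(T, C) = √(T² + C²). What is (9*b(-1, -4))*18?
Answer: 162*√17 ≈ 667.94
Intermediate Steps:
b(T, C) = √(C² + T²)
(9*b(-1, -4))*18 = (9*√((-4)² + (-1)²))*18 = (9*√(16 + 1))*18 = (9*√17)*18 = 162*√17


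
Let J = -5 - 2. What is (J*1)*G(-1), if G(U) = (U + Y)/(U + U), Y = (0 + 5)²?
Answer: 84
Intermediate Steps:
Y = 25 (Y = 5² = 25)
J = -7
G(U) = (25 + U)/(2*U) (G(U) = (U + 25)/(U + U) = (25 + U)/((2*U)) = (25 + U)*(1/(2*U)) = (25 + U)/(2*U))
(J*1)*G(-1) = (-7*1)*((½)*(25 - 1)/(-1)) = -7*(-1)*24/2 = -7*(-12) = 84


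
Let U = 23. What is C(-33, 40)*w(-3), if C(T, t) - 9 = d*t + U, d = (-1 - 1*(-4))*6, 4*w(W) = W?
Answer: -564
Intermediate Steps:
w(W) = W/4
d = 18 (d = (-1 + 4)*6 = 3*6 = 18)
C(T, t) = 32 + 18*t (C(T, t) = 9 + (18*t + 23) = 9 + (23 + 18*t) = 32 + 18*t)
C(-33, 40)*w(-3) = (32 + 18*40)*((1/4)*(-3)) = (32 + 720)*(-3/4) = 752*(-3/4) = -564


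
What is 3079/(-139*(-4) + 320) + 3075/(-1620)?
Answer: 6373/3942 ≈ 1.6167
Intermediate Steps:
3079/(-139*(-4) + 320) + 3075/(-1620) = 3079/(556 + 320) + 3075*(-1/1620) = 3079/876 - 205/108 = 6373/3942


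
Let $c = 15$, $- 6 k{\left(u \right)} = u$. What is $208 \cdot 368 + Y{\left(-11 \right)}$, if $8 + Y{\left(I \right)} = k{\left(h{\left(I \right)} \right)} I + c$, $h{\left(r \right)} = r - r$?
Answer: $76551$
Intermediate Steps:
$h{\left(r \right)} = 0$
$k{\left(u \right)} = - \frac{u}{6}$
$Y{\left(I \right)} = 7$ ($Y{\left(I \right)} = -8 + \left(\left(- \frac{1}{6}\right) 0 I + 15\right) = -8 + \left(0 I + 15\right) = -8 + \left(0 + 15\right) = -8 + 15 = 7$)
$208 \cdot 368 + Y{\left(-11 \right)} = 208 \cdot 368 + 7 = 76544 + 7 = 76551$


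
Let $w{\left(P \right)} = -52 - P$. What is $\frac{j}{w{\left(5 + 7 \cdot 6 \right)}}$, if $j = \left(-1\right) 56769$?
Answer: $\frac{18923}{33} \approx 573.42$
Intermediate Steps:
$j = -56769$
$\frac{j}{w{\left(5 + 7 \cdot 6 \right)}} = - \frac{56769}{-52 - \left(5 + 7 \cdot 6\right)} = - \frac{56769}{-52 - \left(5 + 42\right)} = - \frac{56769}{-52 - 47} = - \frac{56769}{-99} = \left(-56769\right) \left(- \frac{1}{99}\right) = \frac{18923}{33}$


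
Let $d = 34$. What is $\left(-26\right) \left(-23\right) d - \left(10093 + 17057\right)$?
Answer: $-6818$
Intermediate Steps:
$\left(-26\right) \left(-23\right) d - \left(10093 + 17057\right) = \left(-26\right) \left(-23\right) 34 - \left(10093 + 17057\right) = 598 \cdot 34 - 27150 = 20332 - 27150 = -6818$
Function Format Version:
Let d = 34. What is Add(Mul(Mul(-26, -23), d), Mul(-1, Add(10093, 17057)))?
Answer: -6818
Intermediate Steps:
Add(Mul(Mul(-26, -23), d), Mul(-1, Add(10093, 17057))) = Add(Mul(Mul(-26, -23), 34), Mul(-1, Add(10093, 17057))) = Add(Mul(598, 34), Mul(-1, 27150)) = Add(20332, -27150) = -6818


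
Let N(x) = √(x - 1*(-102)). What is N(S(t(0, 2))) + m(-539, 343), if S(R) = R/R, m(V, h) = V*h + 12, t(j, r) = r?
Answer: -184865 + √103 ≈ -1.8485e+5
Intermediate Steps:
m(V, h) = 12 + V*h
S(R) = 1
N(x) = √(102 + x) (N(x) = √(x + 102) = √(102 + x))
N(S(t(0, 2))) + m(-539, 343) = √(102 + 1) + (12 - 539*343) = √103 + (12 - 184877) = √103 - 184865 = -184865 + √103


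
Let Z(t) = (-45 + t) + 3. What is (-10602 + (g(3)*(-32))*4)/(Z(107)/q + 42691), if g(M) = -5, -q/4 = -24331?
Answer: -969541688/4154858949 ≈ -0.23335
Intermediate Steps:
q = 97324 (q = -4*(-24331) = 97324)
Z(t) = -42 + t
(-10602 + (g(3)*(-32))*4)/(Z(107)/q + 42691) = (-10602 - 5*(-32)*4)/((-42 + 107)/97324 + 42691) = (-10602 + 160*4)/(65*(1/97324) + 42691) = (-10602 + 640)/(65/97324 + 42691) = -9962/4154858949/97324 = -9962*97324/4154858949 = -969541688/4154858949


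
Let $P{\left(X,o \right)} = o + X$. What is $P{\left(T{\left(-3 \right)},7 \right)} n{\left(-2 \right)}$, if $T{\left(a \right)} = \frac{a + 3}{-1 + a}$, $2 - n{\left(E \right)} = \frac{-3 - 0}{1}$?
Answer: $35$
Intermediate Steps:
$n{\left(E \right)} = 5$ ($n{\left(E \right)} = 2 - \frac{-3 - 0}{1} = 2 - \left(-3 + 0\right) 1 = 2 - \left(-3\right) 1 = 2 - -3 = 2 + 3 = 5$)
$T{\left(a \right)} = \frac{3 + a}{-1 + a}$
$P{\left(X,o \right)} = X + o$
$P{\left(T{\left(-3 \right)},7 \right)} n{\left(-2 \right)} = \left(\frac{3 - 3}{-1 - 3} + 7\right) 5 = \left(\frac{1}{-4} \cdot 0 + 7\right) 5 = \left(\left(- \frac{1}{4}\right) 0 + 7\right) 5 = \left(0 + 7\right) 5 = 7 \cdot 5 = 35$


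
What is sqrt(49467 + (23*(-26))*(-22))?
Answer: sqrt(62623) ≈ 250.25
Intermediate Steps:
sqrt(49467 + (23*(-26))*(-22)) = sqrt(49467 - 598*(-22)) = sqrt(49467 + 13156) = sqrt(62623)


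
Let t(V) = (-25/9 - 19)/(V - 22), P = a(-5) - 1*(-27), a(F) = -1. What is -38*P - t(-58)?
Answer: -177889/180 ≈ -988.27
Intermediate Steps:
P = 26 (P = -1 - 1*(-27) = -1 + 27 = 26)
t(V) = -196/(9*(-22 + V)) (t(V) = (-25*1/9 - 19)/(-22 + V) = (-25/9 - 19)/(-22 + V) = -196/(9*(-22 + V)))
-38*P - t(-58) = -38*26 - (-196)/(-198 + 9*(-58)) = -988 - (-196)/(-198 - 522) = -988 - (-196)/(-720) = -988 - (-196)*(-1)/720 = -988 - 1*49/180 = -988 - 49/180 = -177889/180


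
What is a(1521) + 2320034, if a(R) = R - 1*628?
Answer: 2320927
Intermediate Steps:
a(R) = -628 + R (a(R) = R - 628 = -628 + R)
a(1521) + 2320034 = (-628 + 1521) + 2320034 = 893 + 2320034 = 2320927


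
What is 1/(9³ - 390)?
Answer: 1/339 ≈ 0.0029499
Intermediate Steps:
1/(9³ - 390) = 1/(729 - 390) = 1/339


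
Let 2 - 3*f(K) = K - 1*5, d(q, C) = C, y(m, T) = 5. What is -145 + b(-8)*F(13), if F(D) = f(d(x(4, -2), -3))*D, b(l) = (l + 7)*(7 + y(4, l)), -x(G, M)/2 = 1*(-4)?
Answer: -665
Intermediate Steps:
x(G, M) = 8 (x(G, M) = -2*(-4) = 8)
f(K) = 7/3 - K/3 (f(K) = ⅔ - (K - 1*5)/3 = ⅔ - (K - 5)/3 = ⅔ - (-5 + K)/3 = ⅔ + (5/3 - K/3) = 7/3 - K/3)
b(l) = 84 + 12*l (b(l) = (l + 7)*(7 + 5) = (7 + l)*12 = 84 + 12*l)
F(D) = 10*D/3 (F(D) = (7/3 - ⅓*(-3))*D = (7/3 + 1)*D = 10*D/3)
-145 + b(-8)*F(13) = -145 + (84 + 12*(-8))*((10/3)*13) = -145 + (84 - 96)*(130/3) = -145 - 12*130/3 = -145 - 520 = -665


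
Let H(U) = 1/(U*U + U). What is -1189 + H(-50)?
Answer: -2913049/2450 ≈ -1189.0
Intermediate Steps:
H(U) = 1/(U + U**2) (H(U) = 1/(U**2 + U) = 1/(U + U**2))
-1189 + H(-50) = -1189 + 1/((-50)*(1 - 50)) = -1189 - 1/50/(-49) = -1189 - 1/50*(-1/49) = -1189 + 1/2450 = -2913049/2450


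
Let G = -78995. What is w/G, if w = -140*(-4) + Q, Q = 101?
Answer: -661/78995 ≈ -0.0083676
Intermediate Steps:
w = 661 (w = -140*(-4) + 101 = 560 + 101 = 661)
w/G = 661/(-78995) = 661*(-1/78995) = -661/78995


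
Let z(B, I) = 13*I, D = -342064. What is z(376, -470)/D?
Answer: 3055/171032 ≈ 0.017862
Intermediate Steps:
z(376, -470)/D = (13*(-470))/(-342064) = -6110*(-1/342064) = 3055/171032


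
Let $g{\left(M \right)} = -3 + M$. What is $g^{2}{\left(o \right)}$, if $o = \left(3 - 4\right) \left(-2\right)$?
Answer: $1$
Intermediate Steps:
$o = 2$ ($o = \left(-1\right) \left(-2\right) = 2$)
$g^{2}{\left(o \right)} = \left(-3 + 2\right)^{2} = \left(-1\right)^{2} = 1$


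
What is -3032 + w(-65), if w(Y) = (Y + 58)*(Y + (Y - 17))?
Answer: -2003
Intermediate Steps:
w(Y) = (-17 + 2*Y)*(58 + Y) (w(Y) = (58 + Y)*(Y + (-17 + Y)) = (58 + Y)*(-17 + 2*Y) = (-17 + 2*Y)*(58 + Y))
-3032 + w(-65) = -3032 + (-986 + 2*(-65)² + 99*(-65)) = -3032 + (-986 + 2*4225 - 6435) = -3032 + (-986 + 8450 - 6435) = -3032 + 1029 = -2003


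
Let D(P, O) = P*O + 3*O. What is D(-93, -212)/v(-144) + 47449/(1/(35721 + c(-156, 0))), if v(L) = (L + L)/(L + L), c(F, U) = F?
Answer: 1687542765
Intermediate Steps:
D(P, O) = 3*O + O*P (D(P, O) = O*P + 3*O = 3*O + O*P)
v(L) = 1 (v(L) = (2*L)/((2*L)) = (2*L)*(1/(2*L)) = 1)
D(-93, -212)/v(-144) + 47449/(1/(35721 + c(-156, 0))) = -212*(3 - 93)/1 + 47449/(1/(35721 - 156)) = -212*(-90)*1 + 47449/(1/35565) = 19080*1 + 47449/(1/35565) = 19080 + 47449*35565 = 19080 + 1687523685 = 1687542765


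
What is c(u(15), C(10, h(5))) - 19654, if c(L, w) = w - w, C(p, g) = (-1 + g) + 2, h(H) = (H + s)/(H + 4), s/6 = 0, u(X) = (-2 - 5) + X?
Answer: -19654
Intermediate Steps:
u(X) = -7 + X
s = 0 (s = 6*0 = 0)
h(H) = H/(4 + H) (h(H) = (H + 0)/(H + 4) = H/(4 + H))
C(p, g) = 1 + g
c(L, w) = 0
c(u(15), C(10, h(5))) - 19654 = 0 - 19654 = -19654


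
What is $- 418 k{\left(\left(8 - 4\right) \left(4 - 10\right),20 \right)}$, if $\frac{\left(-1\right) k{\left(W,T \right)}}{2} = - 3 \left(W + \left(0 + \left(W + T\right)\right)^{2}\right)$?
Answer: $20064$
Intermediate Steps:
$k{\left(W,T \right)} = 6 W + 6 \left(T + W\right)^{2}$ ($k{\left(W,T \right)} = - 2 \left(- 3 \left(W + \left(0 + \left(W + T\right)\right)^{2}\right)\right) = - 2 \left(- 3 \left(W + \left(0 + \left(T + W\right)\right)^{2}\right)\right) = - 2 \left(- 3 \left(W + \left(T + W\right)^{2}\right)\right) = - 2 \left(- 3 W - 3 \left(T + W\right)^{2}\right) = 6 W + 6 \left(T + W\right)^{2}$)
$- 418 k{\left(\left(8 - 4\right) \left(4 - 10\right),20 \right)} = - 418 \left(6 \left(8 - 4\right) \left(4 - 10\right) + 6 \left(20 + \left(8 - 4\right) \left(4 - 10\right)\right)^{2}\right) = - 418 \left(6 \cdot 4 \left(-6\right) + 6 \left(20 + 4 \left(-6\right)\right)^{2}\right) = - 418 \left(6 \left(-24\right) + 6 \left(20 - 24\right)^{2}\right) = - 418 \left(-144 + 6 \left(-4\right)^{2}\right) = - 418 \left(-144 + 6 \cdot 16\right) = - 418 \left(-144 + 96\right) = \left(-418\right) \left(-48\right) = 20064$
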